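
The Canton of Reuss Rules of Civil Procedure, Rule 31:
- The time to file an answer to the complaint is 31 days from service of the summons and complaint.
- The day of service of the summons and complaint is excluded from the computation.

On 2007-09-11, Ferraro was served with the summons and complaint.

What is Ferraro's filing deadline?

October 12, 2007

31 days after 2007-09-11 is October 12, 2007.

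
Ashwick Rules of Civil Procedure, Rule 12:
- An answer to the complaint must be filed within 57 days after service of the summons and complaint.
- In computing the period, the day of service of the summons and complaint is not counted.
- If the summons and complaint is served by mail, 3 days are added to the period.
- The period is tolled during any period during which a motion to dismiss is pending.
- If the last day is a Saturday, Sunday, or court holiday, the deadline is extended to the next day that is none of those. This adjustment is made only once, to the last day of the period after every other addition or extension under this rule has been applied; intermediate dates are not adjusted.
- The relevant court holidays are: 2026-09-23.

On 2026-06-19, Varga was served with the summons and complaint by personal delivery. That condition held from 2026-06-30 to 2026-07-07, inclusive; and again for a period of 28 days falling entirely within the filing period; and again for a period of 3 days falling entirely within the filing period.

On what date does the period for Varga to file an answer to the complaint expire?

57 days after 2026-06-19 is August 15, 2026.
Service was not by mail, so no mail extension applies.
From June 30, 2026 through July 7, 2026 inclusive is 8 days; tolling adds 8 days: August 15, 2026 + 8 days = August 23, 2026.
Tolling adds 28 days: August 23, 2026 + 28 days = September 20, 2026.
Tolling adds 3 days: September 20, 2026 + 3 days = September 23, 2026.
September 23, 2026 is a listed holiday. The next qualifying day is September 24, 2026.

September 24, 2026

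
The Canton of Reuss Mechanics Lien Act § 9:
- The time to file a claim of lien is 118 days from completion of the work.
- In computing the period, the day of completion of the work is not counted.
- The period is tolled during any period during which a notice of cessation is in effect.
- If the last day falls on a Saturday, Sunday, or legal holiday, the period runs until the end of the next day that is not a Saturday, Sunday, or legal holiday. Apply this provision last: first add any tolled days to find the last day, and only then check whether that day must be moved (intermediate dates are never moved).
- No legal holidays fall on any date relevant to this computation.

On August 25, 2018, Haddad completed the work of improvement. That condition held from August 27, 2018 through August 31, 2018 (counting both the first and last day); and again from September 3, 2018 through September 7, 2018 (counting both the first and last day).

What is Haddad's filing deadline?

118 days after August 25, 2018 is December 21, 2018.
From August 27, 2018 through August 31, 2018 inclusive is 5 days; tolling adds 5 days: December 21, 2018 + 5 days = December 26, 2018.
From September 3, 2018 through September 7, 2018 inclusive is 5 days; tolling adds 5 days: December 26, 2018 + 5 days = December 31, 2018.
December 31, 2018 is a Monday and not a legal holiday, so no extension applies.

December 31, 2018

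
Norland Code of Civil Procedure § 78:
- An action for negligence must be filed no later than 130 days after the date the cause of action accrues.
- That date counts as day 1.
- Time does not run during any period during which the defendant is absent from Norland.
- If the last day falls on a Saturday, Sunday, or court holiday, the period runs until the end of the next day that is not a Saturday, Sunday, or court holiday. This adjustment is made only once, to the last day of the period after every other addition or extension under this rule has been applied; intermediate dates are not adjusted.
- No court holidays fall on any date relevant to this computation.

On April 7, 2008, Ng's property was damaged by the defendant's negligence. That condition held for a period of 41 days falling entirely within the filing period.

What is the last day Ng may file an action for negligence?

September 24, 2008

Counting April 7, 2008 as day 1, day 130 is August 14, 2008.
Tolling adds 41 days: August 14, 2008 + 41 days = September 24, 2008.
September 24, 2008 is a Wednesday and not a court holiday, so no extension applies.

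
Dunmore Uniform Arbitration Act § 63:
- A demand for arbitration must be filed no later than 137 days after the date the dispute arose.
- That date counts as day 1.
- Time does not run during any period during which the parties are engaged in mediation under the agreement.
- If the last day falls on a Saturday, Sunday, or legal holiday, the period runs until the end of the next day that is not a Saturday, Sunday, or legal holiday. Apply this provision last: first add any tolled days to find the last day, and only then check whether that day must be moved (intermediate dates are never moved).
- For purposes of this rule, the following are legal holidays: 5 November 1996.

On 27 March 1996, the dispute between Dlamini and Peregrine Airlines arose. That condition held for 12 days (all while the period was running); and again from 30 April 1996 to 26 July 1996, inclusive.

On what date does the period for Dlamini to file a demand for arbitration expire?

November 18, 1996

Counting 27 March 1996 as day 1, day 137 is August 10, 1996.
Tolling adds 12 days: August 10, 1996 + 12 days = August 22, 1996.
From April 30, 1996 through July 26, 1996 inclusive is 88 days; tolling adds 88 days: August 22, 1996 + 88 days = November 18, 1996.
November 18, 1996 is a Monday and not a legal holiday, so no extension applies.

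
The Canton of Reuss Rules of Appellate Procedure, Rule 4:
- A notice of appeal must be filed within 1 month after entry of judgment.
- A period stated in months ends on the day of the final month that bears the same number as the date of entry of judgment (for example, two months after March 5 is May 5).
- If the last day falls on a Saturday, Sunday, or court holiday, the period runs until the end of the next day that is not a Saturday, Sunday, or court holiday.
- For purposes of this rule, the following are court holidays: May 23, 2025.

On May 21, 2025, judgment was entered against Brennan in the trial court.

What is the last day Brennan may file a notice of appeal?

1 month after May 21, 2025 is June 21, 2025.
June 21, 2025 is Saturday; June 22, 2025 is Sunday. The next qualifying day is June 23, 2025.

June 23, 2025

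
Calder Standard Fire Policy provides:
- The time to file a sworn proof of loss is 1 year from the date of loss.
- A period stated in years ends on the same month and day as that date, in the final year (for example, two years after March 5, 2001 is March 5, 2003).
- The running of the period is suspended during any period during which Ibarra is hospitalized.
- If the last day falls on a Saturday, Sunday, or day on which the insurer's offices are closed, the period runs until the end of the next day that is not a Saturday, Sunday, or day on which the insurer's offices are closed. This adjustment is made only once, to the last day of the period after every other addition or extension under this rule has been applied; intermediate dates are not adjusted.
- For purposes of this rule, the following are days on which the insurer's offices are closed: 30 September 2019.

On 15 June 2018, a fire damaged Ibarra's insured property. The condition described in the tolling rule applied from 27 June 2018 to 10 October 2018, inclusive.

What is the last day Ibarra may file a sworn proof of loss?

1 year after 15 June 2018 is June 15, 2019.
From June 27, 2018 through October 10, 2018 inclusive is 106 days; tolling adds 106 days: June 15, 2019 + 106 days = September 29, 2019.
September 29, 2019 is Sunday; September 30, 2019 is a listed holiday. The next qualifying day is October 1, 2019.

October 1, 2019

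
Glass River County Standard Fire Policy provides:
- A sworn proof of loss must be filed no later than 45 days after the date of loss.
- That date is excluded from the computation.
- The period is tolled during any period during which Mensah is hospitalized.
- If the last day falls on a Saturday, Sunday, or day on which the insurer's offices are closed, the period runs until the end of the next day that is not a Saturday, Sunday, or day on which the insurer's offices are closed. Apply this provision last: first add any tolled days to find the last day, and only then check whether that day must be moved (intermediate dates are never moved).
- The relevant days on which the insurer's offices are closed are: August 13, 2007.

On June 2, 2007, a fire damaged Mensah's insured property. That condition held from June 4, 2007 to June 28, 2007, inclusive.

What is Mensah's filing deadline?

45 days after June 2, 2007 is July 17, 2007.
From June 4, 2007 through June 28, 2007 inclusive is 25 days; tolling adds 25 days: July 17, 2007 + 25 days = August 11, 2007.
August 11, 2007 is Saturday; August 12, 2007 is Sunday; August 13, 2007 is a listed holiday. The next qualifying day is August 14, 2007.

August 14, 2007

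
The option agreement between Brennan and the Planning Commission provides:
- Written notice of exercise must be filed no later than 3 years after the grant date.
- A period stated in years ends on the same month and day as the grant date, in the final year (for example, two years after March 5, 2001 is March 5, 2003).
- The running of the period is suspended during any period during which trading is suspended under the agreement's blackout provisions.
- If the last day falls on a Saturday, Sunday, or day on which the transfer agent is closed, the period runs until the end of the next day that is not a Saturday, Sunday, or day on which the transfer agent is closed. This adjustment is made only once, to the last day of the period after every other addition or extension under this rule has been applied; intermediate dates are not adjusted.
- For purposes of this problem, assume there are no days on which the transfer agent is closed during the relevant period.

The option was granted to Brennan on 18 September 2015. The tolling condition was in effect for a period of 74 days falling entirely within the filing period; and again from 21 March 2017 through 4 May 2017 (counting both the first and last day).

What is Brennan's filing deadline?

January 15, 2019

3 years after 18 September 2015 is September 18, 2018.
Tolling adds 74 days: September 18, 2018 + 74 days = December 1, 2018.
From March 21, 2017 through May 4, 2017 inclusive is 45 days; tolling adds 45 days: December 1, 2018 + 45 days = January 15, 2019.
January 15, 2019 is a Tuesday and not a day on which the transfer agent is closed, so no extension applies.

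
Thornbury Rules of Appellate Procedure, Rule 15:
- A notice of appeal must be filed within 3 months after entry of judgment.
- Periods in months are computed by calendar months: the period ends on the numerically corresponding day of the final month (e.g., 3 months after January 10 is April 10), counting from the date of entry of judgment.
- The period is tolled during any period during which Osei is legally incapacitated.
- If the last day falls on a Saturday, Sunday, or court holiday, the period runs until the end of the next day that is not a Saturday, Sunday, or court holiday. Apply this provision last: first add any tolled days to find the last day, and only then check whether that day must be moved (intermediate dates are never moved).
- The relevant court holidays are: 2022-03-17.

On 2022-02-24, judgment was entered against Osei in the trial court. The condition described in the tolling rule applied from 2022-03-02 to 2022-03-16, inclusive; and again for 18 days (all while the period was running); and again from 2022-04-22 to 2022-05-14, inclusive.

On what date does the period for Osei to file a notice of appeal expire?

July 19, 2022

3 months after 2022-02-24 is May 24, 2022.
From March 2, 2022 through March 16, 2022 inclusive is 15 days; tolling adds 15 days: May 24, 2022 + 15 days = June 8, 2022.
Tolling adds 18 days: June 8, 2022 + 18 days = June 26, 2022.
From April 22, 2022 through May 14, 2022 inclusive is 23 days; tolling adds 23 days: June 26, 2022 + 23 days = July 19, 2022.
July 19, 2022 is a Tuesday and not a court holiday, so no extension applies.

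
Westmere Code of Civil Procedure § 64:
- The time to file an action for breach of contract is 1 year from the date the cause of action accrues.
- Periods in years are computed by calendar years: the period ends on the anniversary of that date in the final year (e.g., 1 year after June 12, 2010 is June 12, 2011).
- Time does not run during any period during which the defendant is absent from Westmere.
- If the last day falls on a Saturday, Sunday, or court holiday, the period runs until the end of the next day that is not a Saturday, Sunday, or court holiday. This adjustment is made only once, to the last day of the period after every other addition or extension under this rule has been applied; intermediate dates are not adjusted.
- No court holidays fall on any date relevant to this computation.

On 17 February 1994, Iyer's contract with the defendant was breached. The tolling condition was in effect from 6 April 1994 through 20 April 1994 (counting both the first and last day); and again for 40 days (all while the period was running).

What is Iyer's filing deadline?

1 year after 17 February 1994 is February 17, 1995.
From April 6, 1994 through April 20, 1994 inclusive is 15 days; tolling adds 15 days: February 17, 1995 + 15 days = March 4, 1995.
Tolling adds 40 days: March 4, 1995 + 40 days = April 13, 1995.
April 13, 1995 is a Thursday and not a court holiday, so no extension applies.

April 13, 1995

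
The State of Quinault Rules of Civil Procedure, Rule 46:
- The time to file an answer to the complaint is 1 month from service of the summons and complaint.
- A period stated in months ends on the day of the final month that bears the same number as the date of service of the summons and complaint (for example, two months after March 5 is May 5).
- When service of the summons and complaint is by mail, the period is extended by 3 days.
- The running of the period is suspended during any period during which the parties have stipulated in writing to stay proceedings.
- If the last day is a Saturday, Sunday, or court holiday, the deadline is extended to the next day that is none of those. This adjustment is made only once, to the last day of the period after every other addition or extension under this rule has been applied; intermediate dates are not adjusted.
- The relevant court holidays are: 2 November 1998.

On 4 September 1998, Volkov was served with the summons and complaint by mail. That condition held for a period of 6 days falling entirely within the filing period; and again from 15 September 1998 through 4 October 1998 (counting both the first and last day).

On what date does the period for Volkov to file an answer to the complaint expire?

1 month after 4 September 1998 is October 4, 1998.
Service was by mail, adding 3 days: October 4, 1998 + 3 days = October 7, 1998.
Tolling adds 6 days: October 7, 1998 + 6 days = October 13, 1998.
From September 15, 1998 through October 4, 1998 inclusive is 20 days; tolling adds 20 days: October 13, 1998 + 20 days = November 2, 1998.
November 2, 1998 is a listed holiday. The next qualifying day is November 3, 1998.

November 3, 1998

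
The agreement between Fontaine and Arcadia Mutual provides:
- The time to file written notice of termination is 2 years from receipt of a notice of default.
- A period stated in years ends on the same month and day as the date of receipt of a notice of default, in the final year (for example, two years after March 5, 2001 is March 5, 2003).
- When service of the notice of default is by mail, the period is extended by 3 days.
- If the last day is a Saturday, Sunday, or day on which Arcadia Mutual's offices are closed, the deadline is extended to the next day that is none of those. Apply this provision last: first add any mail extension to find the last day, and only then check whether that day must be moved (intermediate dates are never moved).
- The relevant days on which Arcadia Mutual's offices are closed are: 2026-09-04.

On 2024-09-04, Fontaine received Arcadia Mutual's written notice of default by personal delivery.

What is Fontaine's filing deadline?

September 7, 2026

2 years after 2024-09-04 is September 4, 2026.
Service was not by mail, so no mail extension applies.
September 4, 2026 is a listed holiday; September 5, 2026 is Saturday; September 6, 2026 is Sunday. The next qualifying day is September 7, 2026.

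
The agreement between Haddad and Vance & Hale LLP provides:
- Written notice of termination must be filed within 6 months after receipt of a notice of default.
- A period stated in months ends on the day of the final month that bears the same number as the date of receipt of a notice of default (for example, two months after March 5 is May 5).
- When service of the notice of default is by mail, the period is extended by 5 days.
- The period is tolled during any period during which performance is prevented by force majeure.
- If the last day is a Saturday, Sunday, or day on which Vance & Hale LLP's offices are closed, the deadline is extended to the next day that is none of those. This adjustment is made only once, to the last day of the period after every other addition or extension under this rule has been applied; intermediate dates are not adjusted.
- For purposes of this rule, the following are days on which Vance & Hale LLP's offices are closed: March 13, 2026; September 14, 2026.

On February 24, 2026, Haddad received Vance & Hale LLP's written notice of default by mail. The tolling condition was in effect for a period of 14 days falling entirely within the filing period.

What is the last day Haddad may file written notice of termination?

September 15, 2026

6 months after February 24, 2026 is August 24, 2026.
Service was by mail, adding 5 days: August 24, 2026 + 5 days = August 29, 2026.
Tolling adds 14 days: August 29, 2026 + 14 days = September 12, 2026.
September 12, 2026 is Saturday; September 13, 2026 is Sunday; September 14, 2026 is a listed holiday. The next qualifying day is September 15, 2026.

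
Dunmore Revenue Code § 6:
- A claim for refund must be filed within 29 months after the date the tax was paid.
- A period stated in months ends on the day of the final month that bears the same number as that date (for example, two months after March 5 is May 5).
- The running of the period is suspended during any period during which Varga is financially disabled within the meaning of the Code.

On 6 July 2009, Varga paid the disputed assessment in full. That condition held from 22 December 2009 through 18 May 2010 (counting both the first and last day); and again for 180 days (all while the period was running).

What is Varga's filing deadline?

29 months after 6 July 2009 is December 6, 2011.
From December 22, 2009 through May 18, 2010 inclusive is 148 days; tolling adds 148 days: December 6, 2011 + 148 days = May 2, 2012.
Tolling adds 180 days: May 2, 2012 + 180 days = October 29, 2012.

October 29, 2012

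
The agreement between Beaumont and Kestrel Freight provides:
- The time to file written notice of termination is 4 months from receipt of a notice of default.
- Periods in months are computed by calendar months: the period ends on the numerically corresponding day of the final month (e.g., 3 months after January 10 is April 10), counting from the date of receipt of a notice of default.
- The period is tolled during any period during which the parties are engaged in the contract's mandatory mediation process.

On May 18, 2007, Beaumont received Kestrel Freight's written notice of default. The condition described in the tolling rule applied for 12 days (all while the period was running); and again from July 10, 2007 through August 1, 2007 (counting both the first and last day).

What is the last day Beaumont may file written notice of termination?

4 months after May 18, 2007 is September 18, 2007.
Tolling adds 12 days: September 18, 2007 + 12 days = September 30, 2007.
From July 10, 2007 through August 1, 2007 inclusive is 23 days; tolling adds 23 days: September 30, 2007 + 23 days = October 23, 2007.

October 23, 2007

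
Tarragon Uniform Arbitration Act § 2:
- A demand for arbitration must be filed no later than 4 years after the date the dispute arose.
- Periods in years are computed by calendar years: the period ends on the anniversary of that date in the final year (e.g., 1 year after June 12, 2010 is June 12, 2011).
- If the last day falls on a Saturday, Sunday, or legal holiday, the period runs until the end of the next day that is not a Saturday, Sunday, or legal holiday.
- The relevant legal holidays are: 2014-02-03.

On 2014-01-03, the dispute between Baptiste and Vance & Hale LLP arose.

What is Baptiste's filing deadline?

January 3, 2018

4 years after 2014-01-03 is January 3, 2018.
January 3, 2018 is a Wednesday and not a legal holiday, so no extension applies.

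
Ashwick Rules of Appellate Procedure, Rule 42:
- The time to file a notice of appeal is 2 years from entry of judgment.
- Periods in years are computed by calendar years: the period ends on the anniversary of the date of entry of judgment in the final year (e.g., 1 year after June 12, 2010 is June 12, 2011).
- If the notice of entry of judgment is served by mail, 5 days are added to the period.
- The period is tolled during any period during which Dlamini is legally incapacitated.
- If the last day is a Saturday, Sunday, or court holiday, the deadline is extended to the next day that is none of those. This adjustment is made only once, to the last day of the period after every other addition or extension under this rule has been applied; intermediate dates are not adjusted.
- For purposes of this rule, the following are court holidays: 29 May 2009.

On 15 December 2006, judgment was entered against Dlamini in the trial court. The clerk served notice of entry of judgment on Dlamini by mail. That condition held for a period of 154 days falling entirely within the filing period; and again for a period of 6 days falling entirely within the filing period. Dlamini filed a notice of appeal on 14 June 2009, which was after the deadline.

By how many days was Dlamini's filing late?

13 days

2 years after 15 December 2006 is December 15, 2008.
Service was by mail, adding 5 days: December 15, 2008 + 5 days = December 20, 2008.
Tolling adds 154 days: December 20, 2008 + 154 days = May 23, 2009.
Tolling adds 6 days: May 23, 2009 + 6 days = May 29, 2009.
May 29, 2009 is a listed holiday; May 30, 2009 is Saturday; May 31, 2009 is Sunday. The next qualifying day is June 1, 2009.
The deadline is June 1, 2009; from June 1, 2009 to June 14, 2009 is 13 days.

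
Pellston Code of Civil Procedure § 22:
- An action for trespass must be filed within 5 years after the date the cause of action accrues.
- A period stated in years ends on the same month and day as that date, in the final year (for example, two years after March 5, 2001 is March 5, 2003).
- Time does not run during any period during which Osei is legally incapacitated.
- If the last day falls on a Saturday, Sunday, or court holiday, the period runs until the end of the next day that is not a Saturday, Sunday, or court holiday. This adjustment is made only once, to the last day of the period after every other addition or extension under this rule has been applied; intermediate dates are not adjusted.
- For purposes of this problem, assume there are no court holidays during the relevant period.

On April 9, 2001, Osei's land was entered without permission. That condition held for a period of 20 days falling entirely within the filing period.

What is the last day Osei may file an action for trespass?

May 1, 2006

5 years after April 9, 2001 is April 9, 2006.
Tolling adds 20 days: April 9, 2006 + 20 days = April 29, 2006.
April 29, 2006 is Saturday; April 30, 2006 is Sunday. The next qualifying day is May 1, 2006.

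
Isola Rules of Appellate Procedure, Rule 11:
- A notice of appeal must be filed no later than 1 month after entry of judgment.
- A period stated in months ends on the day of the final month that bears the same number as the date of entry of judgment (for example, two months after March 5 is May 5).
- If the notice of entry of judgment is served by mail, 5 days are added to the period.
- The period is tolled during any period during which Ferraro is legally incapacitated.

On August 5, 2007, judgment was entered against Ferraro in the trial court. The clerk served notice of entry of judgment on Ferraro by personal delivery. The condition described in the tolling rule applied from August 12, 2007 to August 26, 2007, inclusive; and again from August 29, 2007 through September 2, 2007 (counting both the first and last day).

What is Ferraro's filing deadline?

1 month after August 5, 2007 is September 5, 2007.
Service was not by mail, so no mail extension applies.
From August 12, 2007 through August 26, 2007 inclusive is 15 days; tolling adds 15 days: September 5, 2007 + 15 days = September 20, 2007.
From August 29, 2007 through September 2, 2007 inclusive is 5 days; tolling adds 5 days: September 20, 2007 + 5 days = September 25, 2007.

September 25, 2007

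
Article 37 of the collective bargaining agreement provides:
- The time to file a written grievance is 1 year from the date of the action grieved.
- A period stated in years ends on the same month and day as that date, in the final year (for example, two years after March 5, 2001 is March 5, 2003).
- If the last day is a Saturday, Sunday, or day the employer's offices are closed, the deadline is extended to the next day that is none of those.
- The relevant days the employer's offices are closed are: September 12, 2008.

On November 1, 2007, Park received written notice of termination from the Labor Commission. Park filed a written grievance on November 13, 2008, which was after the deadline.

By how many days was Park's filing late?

10 days

1 year after November 1, 2007 is November 1, 2008.
November 1, 2008 is Saturday; November 2, 2008 is Sunday. The next qualifying day is November 3, 2008.
The deadline is November 3, 2008; from November 3, 2008 to November 13, 2008 is 10 days.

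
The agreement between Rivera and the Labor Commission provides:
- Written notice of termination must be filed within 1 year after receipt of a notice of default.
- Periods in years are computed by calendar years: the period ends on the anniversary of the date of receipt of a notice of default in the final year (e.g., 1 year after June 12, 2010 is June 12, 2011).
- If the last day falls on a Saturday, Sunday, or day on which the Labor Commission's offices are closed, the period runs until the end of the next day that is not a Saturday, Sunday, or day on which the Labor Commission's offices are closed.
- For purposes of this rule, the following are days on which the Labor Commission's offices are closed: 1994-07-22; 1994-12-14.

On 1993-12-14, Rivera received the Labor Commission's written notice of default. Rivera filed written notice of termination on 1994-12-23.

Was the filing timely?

1 year after 1993-12-14 is December 14, 1994.
December 14, 1994 is a listed holiday. The next qualifying day is December 15, 1994.
The deadline is December 15, 1994; the filing on December 23, 1994 is after that date.

No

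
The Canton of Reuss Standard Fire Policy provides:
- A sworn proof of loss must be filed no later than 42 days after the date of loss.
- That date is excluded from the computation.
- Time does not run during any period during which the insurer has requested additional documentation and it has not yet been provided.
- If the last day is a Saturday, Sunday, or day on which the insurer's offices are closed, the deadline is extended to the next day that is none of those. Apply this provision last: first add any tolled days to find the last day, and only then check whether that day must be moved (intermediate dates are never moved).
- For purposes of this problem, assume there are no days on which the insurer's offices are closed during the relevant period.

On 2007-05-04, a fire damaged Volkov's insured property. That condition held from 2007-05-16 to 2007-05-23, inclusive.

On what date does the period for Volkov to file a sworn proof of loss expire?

42 days after 2007-05-04 is June 15, 2007.
From May 16, 2007 through May 23, 2007 inclusive is 8 days; tolling adds 8 days: June 15, 2007 + 8 days = June 23, 2007.
June 23, 2007 is Saturday; June 24, 2007 is Sunday. The next qualifying day is June 25, 2007.

June 25, 2007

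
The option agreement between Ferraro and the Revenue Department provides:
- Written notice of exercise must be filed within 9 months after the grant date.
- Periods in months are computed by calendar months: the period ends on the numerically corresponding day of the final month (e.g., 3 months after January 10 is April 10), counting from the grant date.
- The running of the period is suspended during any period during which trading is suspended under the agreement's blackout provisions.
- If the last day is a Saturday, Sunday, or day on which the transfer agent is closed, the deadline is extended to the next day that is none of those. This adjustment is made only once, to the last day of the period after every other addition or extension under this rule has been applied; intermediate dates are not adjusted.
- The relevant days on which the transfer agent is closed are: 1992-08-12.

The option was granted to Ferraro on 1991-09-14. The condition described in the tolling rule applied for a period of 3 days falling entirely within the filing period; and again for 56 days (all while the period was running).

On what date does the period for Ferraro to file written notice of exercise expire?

9 months after 1991-09-14 is June 14, 1992.
Tolling adds 3 days: June 14, 1992 + 3 days = June 17, 1992.
Tolling adds 56 days: June 17, 1992 + 56 days = August 12, 1992.
August 12, 1992 is a listed holiday. The next qualifying day is August 13, 1992.

August 13, 1992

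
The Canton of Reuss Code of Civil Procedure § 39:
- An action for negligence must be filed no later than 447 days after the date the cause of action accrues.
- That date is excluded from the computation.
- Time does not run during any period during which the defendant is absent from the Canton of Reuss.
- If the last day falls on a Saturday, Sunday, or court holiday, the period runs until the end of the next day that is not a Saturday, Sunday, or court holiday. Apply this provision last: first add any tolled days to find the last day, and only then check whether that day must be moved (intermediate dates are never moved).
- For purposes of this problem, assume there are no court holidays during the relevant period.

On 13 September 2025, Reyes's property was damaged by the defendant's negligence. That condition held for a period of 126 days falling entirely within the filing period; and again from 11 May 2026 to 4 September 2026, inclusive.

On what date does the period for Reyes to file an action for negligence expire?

447 days after 13 September 2025 is December 4, 2026.
Tolling adds 126 days: December 4, 2026 + 126 days = April 9, 2027.
From May 11, 2026 through September 4, 2026 inclusive is 117 days; tolling adds 117 days: April 9, 2027 + 117 days = August 4, 2027.
August 4, 2027 is a Wednesday and not a court holiday, so no extension applies.

August 4, 2027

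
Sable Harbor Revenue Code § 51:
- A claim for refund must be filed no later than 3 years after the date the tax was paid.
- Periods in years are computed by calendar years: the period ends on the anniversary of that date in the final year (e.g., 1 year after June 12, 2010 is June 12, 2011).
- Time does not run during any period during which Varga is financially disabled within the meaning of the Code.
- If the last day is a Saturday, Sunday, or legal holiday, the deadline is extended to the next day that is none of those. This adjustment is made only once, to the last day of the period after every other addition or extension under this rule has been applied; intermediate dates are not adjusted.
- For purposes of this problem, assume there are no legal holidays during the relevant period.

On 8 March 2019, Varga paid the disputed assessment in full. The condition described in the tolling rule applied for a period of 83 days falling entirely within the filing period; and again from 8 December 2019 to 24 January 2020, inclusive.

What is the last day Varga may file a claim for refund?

July 18, 2022

3 years after 8 March 2019 is March 8, 2022.
Tolling adds 83 days: March 8, 2022 + 83 days = May 30, 2022.
From December 8, 2019 through January 24, 2020 inclusive is 48 days; tolling adds 48 days: May 30, 2022 + 48 days = July 17, 2022.
July 17, 2022 is Sunday. The next qualifying day is July 18, 2022.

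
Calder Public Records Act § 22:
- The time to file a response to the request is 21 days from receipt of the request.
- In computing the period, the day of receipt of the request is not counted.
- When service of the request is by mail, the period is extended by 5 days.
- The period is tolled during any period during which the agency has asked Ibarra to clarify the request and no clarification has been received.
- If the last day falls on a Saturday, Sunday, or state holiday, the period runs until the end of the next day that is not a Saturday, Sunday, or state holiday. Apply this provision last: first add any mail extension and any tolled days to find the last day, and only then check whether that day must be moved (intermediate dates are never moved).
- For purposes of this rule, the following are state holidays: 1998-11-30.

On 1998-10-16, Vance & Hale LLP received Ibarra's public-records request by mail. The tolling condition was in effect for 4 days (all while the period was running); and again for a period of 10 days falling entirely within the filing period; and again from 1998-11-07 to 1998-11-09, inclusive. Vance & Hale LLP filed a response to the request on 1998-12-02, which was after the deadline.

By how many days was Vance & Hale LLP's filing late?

21 days after 1998-10-16 is November 6, 1998.
Service was by mail, adding 5 days: November 6, 1998 + 5 days = November 11, 1998.
Tolling adds 4 days: November 11, 1998 + 4 days = November 15, 1998.
Tolling adds 10 days: November 15, 1998 + 10 days = November 25, 1998.
From November 7, 1998 through November 9, 1998 inclusive is 3 days; tolling adds 3 days: November 25, 1998 + 3 days = November 28, 1998.
November 28, 1998 is Saturday; November 29, 1998 is Sunday; November 30, 1998 is a listed holiday. The next qualifying day is December 1, 1998.
The deadline is December 1, 1998; from December 1, 1998 to December 2, 1998 is 1 days.

1 day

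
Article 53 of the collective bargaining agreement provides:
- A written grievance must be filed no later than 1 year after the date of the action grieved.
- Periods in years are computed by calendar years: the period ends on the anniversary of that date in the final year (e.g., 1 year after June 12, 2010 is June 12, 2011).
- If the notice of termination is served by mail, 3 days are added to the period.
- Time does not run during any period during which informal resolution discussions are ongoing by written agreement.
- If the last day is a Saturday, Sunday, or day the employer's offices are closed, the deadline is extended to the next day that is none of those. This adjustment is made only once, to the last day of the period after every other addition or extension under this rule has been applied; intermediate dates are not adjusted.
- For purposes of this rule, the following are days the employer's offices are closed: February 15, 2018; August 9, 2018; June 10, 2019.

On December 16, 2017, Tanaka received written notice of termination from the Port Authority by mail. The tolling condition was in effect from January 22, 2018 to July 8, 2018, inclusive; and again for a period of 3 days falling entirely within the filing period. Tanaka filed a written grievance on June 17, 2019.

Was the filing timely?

No

1 year after December 16, 2017 is December 16, 2018.
Service was by mail, adding 3 days: December 16, 2018 + 3 days = December 19, 2018.
From January 22, 2018 through July 8, 2018 inclusive is 168 days; tolling adds 168 days: December 19, 2018 + 168 days = June 5, 2019.
Tolling adds 3 days: June 5, 2019 + 3 days = June 8, 2019.
June 8, 2019 is Saturday; June 9, 2019 is Sunday; June 10, 2019 is a listed holiday. The next qualifying day is June 11, 2019.
The deadline is June 11, 2019; the filing on June 17, 2019 is after that date.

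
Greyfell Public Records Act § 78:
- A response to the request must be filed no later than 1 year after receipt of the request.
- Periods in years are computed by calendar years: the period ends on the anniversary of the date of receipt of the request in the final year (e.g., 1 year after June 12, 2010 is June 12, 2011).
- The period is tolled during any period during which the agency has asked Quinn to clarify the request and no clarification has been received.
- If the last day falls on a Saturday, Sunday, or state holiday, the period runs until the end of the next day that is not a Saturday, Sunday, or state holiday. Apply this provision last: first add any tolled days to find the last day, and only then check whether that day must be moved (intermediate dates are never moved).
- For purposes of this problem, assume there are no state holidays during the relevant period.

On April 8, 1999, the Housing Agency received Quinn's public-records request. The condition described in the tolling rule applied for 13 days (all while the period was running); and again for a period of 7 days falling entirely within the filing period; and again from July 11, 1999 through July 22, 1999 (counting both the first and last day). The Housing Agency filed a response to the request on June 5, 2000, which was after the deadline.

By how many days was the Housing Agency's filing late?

1 year after April 8, 1999 is April 8, 2000.
Tolling adds 13 days: April 8, 2000 + 13 days = April 21, 2000.
Tolling adds 7 days: April 21, 2000 + 7 days = April 28, 2000.
From July 11, 1999 through July 22, 1999 inclusive is 12 days; tolling adds 12 days: April 28, 2000 + 12 days = May 10, 2000.
May 10, 2000 is a Wednesday and not a state holiday, so no extension applies.
The deadline is May 10, 2000; from May 10, 2000 to June 5, 2000 is 26 days.

26 days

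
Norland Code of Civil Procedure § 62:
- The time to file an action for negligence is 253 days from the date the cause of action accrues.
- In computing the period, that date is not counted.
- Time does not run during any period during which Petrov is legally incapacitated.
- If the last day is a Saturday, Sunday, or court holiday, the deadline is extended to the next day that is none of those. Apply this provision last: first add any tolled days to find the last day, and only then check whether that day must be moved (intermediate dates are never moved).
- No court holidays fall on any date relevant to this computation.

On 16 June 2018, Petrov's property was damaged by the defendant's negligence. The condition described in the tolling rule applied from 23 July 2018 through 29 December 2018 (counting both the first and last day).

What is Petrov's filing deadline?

August 5, 2019

253 days after 16 June 2018 is February 24, 2019.
From July 23, 2018 through December 29, 2018 inclusive is 160 days; tolling adds 160 days: February 24, 2019 + 160 days = August 3, 2019.
August 3, 2019 is Saturday; August 4, 2019 is Sunday. The next qualifying day is August 5, 2019.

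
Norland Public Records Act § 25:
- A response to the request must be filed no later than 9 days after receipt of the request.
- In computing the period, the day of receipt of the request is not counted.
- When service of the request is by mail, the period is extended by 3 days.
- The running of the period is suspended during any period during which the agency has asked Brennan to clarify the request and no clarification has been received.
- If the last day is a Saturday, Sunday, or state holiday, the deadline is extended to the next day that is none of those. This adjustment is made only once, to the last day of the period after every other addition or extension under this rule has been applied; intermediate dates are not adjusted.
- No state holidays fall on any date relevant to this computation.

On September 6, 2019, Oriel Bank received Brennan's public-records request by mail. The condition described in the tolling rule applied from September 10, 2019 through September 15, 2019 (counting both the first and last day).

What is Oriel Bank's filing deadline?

9 days after September 6, 2019 is September 15, 2019.
Service was by mail, adding 3 days: September 15, 2019 + 3 days = September 18, 2019.
From September 10, 2019 through September 15, 2019 inclusive is 6 days; tolling adds 6 days: September 18, 2019 + 6 days = September 24, 2019.
September 24, 2019 is a Tuesday and not a state holiday, so no extension applies.

September 24, 2019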